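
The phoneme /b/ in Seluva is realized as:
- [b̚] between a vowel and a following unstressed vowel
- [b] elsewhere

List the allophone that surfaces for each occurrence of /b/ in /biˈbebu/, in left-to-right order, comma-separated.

Occurrence 1 (position 1): no conditioning environment matches → elsewhere allophone [b].
Occurrence 2 (position 3): no conditioning environment matches → elsewhere allophone [b].
Occurrence 3 (position 5): between a vowel and a following unstressed vowel → [b̚].

[b], [b], [b̚]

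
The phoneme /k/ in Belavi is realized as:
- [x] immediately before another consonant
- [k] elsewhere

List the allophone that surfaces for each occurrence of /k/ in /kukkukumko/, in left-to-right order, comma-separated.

[k], [x], [k], [k], [k]

Occurrence 1 (position 1): no conditioning environment matches → elsewhere allophone [k].
Occurrence 2 (position 3): immediately before another consonant → [x].
Occurrence 3 (position 4): no conditioning environment matches → elsewhere allophone [k].
Occurrence 4 (position 6): no conditioning environment matches → elsewhere allophone [k].
Occurrence 5 (position 9): no conditioning environment matches → elsewhere allophone [k].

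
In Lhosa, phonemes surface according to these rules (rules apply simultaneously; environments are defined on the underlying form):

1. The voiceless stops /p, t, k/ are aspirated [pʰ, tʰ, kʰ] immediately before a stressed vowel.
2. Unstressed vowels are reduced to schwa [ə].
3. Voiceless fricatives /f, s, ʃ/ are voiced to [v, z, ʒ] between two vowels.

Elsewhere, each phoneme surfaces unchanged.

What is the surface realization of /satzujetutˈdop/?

[sətzəjətətˈdop]

/s/ — word-initial; rule 3 does not apply here → [s].
/a/ — between /s/ and /t/, in an unstressed syllable — surfaces as [ə] (rule 2).
/t/ (between /a/ and /z/) fails the environment for rule 1, so it stays [t].
/z/ stays [z].
/u/ — between /z/ and /j/, in an unstressed syllable — surfaces as [ə] (rule 2).
/j/ — not in any rule's target class → [j].
/e/ (between /j/ and /t/) occurs in an unstressed syllable → [ə] by rule 2.
/t/ (between /e/ and /u/): rule 1 targets it, but not immediately before a stressed vowel → unchanged [t].
Rule 2 applies to /u/ (between /t/ and /t/: in an unstressed syllable) → [ə].
/t/ (between /u/ and /d/) is in the target of rule 1 but the environment (immediately before a stressed vowel) is not met → [t].
/d/ — not in any rule's target class → [d].
/o/ (between /d/ and /p/) is in the target of rule 2 but the environment (in an unstressed syllable) is not met → [o].
/p/ (word-final) fails the environment for rule 1, so it stays [p].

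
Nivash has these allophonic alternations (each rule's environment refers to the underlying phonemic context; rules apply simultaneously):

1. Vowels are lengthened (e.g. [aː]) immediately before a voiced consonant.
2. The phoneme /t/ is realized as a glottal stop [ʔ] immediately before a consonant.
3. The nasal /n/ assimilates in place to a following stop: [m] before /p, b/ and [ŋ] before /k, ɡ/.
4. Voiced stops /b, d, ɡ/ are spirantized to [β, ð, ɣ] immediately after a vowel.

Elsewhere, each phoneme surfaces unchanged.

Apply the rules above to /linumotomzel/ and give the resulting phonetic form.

/i/ (between /l/ and /n/) occurs before a voiced consonant → [iː] by rule 1.
/n/ — between /i/ and /u/; rule 3 does not apply here → [n].
/u/ (between /n/ and /m/) occurs before a voiced consonant → [uː] by rule 1.
/o/ (between /m/ and /t/): rule 1 targets it, but not before a voiced consonant → unchanged [o].
/t/ — between /o/ and /o/; rule 2 does not apply here → [t].
/o/ (between /t/ and /m/) occurs before a voiced consonant → [oː] by rule 1.
/e/ (between /z/ and /l/): before a voiced consonant, so rule 1 applies → [eː].

[liːnuːmotoːmzeːl]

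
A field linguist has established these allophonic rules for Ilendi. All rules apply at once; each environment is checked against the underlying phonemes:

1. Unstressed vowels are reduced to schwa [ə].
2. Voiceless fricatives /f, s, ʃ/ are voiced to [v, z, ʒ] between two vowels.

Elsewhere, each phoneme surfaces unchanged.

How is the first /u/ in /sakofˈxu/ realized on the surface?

/u/ (word-final): rule 1 targets it, but not in an unstressed syllable → unchanged [u].

[u]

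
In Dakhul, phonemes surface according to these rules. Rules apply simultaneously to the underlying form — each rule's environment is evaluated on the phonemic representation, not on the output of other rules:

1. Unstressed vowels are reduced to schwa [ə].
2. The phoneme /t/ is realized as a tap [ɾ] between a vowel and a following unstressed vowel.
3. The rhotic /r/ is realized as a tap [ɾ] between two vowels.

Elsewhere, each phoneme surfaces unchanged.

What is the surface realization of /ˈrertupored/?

[ˈrertəpəɾəd]

/r/ — word-initial; rule 3 does not apply here → [r].
/e/ (between /r/ and /r/): rule 1 targets it, but not in an unstressed syllable → unchanged [e].
/r/ (between /e/ and /t/) fails the environment for rule 3, so it stays [r].
/t/ (between /r/ and /u/) is in the target of rule 2 but the environment (between a vowel and a following unstressed vowel) is not met → [t].
/u/ — between /t/ and /p/, in an unstressed syllable — surfaces as [ə] (rule 1).
/o/ meets the environment for rule 1 (in an unstressed syllable) → [ə].
Rule 3 applies to /r/ (between /o/ and /e/: between two vowels) → [ɾ].
/e/ — between /r/ and /d/, in an unstressed syllable — surfaces as [ə] (rule 1).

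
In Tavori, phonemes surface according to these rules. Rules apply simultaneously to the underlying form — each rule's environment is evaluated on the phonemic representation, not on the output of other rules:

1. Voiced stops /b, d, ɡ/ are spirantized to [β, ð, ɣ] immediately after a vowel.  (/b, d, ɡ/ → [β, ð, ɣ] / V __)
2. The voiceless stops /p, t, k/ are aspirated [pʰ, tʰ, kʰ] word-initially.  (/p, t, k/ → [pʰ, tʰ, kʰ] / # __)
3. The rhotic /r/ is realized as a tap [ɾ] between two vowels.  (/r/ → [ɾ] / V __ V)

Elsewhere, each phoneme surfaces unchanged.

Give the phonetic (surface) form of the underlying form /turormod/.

[tʰuɾormoð]

/t/ (word-initial) occurs word-initially → [tʰ] by rule 2.
/u/ stays [u].
/r/ (between /u/ and /o/): between two vowels, so rule 3 applies → [ɾ].
/o/ — not in any rule's target class → [o].
/r/ — between /o/ and /m/; rule 3 does not apply here → [r].
/m/ (between /r/ and /o/): no rule targets it → [m].
/o/ (between /m/ and /d/) is unaffected → [o].
/d/ — word-final, immediately after a vowel — surfaces as [ð] (rule 1).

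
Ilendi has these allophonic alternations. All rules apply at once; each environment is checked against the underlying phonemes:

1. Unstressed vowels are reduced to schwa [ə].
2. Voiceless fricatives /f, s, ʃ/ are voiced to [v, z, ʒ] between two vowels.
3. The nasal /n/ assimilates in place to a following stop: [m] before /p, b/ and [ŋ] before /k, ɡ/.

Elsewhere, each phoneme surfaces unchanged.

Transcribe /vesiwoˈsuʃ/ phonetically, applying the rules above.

[vəzəwəˈzuʃ]

/e/ (between /v/ and /s/) occurs in an unstressed syllable → [ə] by rule 1.
/s/ meets the environment for rule 2 (between two vowels) → [z].
/i/ (between /s/ and /w/): in an unstressed syllable, so rule 1 applies → [ə].
/o/ meets the environment for rule 1 (in an unstressed syllable) → [ə].
/s/ — between /o/ and /u/, between two vowels — surfaces as [z] (rule 2).
/u/ (between /s/ and /ʃ/) fails the environment for rule 1, so it stays [u].
/ʃ/ (word-final) is in the target of rule 2 but the environment (between two vowels) is not met → [ʃ].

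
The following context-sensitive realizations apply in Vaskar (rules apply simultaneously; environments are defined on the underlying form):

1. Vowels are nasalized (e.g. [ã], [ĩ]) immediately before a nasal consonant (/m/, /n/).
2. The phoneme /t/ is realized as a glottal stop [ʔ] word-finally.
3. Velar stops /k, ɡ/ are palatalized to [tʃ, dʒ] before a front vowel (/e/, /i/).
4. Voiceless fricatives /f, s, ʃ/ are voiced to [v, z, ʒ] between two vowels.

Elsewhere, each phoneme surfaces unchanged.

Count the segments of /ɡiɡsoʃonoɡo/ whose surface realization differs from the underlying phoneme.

Segments that undergo a rule: /ɡ/ → [dʒ] (rule 3); /ʃ/ → [ʒ] (rule 4); /o/ → [õ] (rule 1).
All other segments surface unchanged.

3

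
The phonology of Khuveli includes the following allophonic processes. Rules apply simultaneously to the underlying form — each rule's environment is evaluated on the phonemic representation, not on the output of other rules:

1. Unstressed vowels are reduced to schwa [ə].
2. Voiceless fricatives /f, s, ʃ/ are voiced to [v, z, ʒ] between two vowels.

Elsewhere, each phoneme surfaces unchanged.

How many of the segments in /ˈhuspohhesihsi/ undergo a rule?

5

Segments that undergo a rule: /o/ → [ə] (rule 1); /e/ → [ə] (rule 1); /s/ → [z] (rule 2); /i/ → [ə] (rule 1); /i/ → [ə] (rule 1).
All other segments surface unchanged.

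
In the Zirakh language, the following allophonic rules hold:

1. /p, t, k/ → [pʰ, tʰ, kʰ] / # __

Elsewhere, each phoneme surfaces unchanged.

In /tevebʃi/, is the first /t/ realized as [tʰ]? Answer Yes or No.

/t/ (word-initial): word-initially, so rule 1 applies → [tʰ].
The actual realization is [tʰ], which matches [tʰ].

Yes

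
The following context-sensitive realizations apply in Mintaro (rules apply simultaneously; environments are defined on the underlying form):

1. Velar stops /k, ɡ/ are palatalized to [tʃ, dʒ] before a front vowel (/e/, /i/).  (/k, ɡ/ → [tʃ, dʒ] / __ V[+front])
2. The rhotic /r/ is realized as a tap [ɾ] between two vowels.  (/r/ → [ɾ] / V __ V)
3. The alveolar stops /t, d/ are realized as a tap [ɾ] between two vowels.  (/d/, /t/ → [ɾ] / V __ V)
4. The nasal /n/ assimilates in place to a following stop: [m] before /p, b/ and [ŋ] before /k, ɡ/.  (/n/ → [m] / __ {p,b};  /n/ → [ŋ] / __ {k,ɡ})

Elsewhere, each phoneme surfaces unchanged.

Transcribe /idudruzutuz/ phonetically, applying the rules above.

/i/ (word-initial) is unaffected → [i].
/d/ meets the environment for rule 3 (between two vowels) → [ɾ].
/u/ (between /d/ and /d/) is unaffected → [u].
/d/ (between /u/ and /r/) is in the target of rule 3 but the environment (between two vowels) is not met → [d].
/r/ (between /d/ and /u/) fails the environment for rule 2, so it stays [r].
/u/ stays [u].
/z/ (between /u/ and /u/): no rule targets it → [z].
/u/ (between /z/ and /t/): no rule targets it → [u].
/t/ (between /u/ and /u/): between two vowels, so rule 3 applies → [ɾ].
/u/ (between /t/ and /z/) is unaffected → [u].
/z/ — not in any rule's target class → [z].

[iɾudruzuɾuz]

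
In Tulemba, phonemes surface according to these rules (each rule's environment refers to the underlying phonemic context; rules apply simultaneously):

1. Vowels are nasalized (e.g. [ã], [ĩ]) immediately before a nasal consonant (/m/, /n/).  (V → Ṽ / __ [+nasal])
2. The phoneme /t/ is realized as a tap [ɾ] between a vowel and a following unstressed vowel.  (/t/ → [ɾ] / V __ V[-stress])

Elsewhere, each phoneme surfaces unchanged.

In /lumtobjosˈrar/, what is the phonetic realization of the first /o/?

/o/ (between /t/ and /b/): rule 1 targets it, but not before a nasal consonant → unchanged [o].

[o]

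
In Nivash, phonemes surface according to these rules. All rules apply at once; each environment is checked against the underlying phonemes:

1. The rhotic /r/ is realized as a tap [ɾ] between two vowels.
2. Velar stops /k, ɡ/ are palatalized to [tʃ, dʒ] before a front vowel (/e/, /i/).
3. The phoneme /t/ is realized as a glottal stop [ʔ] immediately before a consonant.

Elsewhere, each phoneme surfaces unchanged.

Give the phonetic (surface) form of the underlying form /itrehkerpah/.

[iʔrehtʃerpah]

/i/ stays [i].
/t/ meets the environment for rule 3 (immediately before a consonant) → [ʔ].
/r/ (between /t/ and /e/): rule 1 targets it, but not between two vowels → unchanged [r].
/e/ (between /r/ and /h/): no rule targets it → [e].
/h/ stays [h].
/k/ — between /h/ and /e/, before a front vowel — surfaces as [tʃ] (rule 2).
/e/ (between /k/ and /r/): no rule targets it → [e].
/r/ — between /e/ and /p/; rule 1 does not apply here → [r].
/p/ — not in any rule's target class → [p].
/a/ stays [a].
/h/ (word-final) is unaffected → [h].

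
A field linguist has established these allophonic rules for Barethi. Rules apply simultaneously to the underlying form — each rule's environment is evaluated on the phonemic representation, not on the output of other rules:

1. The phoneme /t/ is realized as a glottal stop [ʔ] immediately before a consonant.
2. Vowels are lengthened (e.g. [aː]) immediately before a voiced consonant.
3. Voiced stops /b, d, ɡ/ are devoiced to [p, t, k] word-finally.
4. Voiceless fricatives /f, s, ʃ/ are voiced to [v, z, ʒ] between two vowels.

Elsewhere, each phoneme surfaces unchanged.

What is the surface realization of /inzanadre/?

/i/ meets the environment for rule 2 (before a voiced consonant) → [iː].
Rule 2 applies to /a/ (between /z/ and /n/: before a voiced consonant) → [aː].
/a/ (between /n/ and /d/) occurs before a voiced consonant → [aː] by rule 2.
/d/ (between /a/ and /r/) is in the target of rule 3 but the environment (word-finally) is not met → [d].
/e/ (word-final) fails the environment for rule 2, so it stays [e].

[iːnzaːnaːdre]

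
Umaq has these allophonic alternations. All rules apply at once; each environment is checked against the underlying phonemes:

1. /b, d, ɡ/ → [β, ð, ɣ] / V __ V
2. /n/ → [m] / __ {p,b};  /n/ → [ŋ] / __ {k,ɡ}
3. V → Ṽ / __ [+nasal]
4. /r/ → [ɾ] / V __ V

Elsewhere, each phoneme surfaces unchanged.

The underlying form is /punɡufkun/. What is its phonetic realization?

/p/ — not in any rule's target class → [p].
/u/ — between /p/ and /n/, before a nasal consonant — surfaces as [ũ] (rule 3).
/n/ (between /u/ and /ɡ/): before a labial or velar stop, so rule 2 applies → [ŋ].
/ɡ/ (between /n/ and /u/): rule 1 targets it, but not between two vowels → unchanged [ɡ].
/u/ (between /ɡ/ and /f/) is in the target of rule 3 but the environment (before a nasal consonant) is not met → [u].
/f/ (between /u/ and /k/): no rule targets it → [f].
/k/ stays [k].
/u/ meets the environment for rule 3 (before a nasal consonant) → [ũ].
/n/ (word-final): rule 2 targets it, but not before a labial or velar stop → unchanged [n].

[pũŋɡufkũn]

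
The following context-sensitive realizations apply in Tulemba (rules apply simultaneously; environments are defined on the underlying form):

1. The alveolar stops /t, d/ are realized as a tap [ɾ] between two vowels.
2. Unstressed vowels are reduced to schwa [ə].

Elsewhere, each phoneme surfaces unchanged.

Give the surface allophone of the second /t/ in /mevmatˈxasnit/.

[t]

/t/ (word-final) fails the environment for rule 1, so it stays [t].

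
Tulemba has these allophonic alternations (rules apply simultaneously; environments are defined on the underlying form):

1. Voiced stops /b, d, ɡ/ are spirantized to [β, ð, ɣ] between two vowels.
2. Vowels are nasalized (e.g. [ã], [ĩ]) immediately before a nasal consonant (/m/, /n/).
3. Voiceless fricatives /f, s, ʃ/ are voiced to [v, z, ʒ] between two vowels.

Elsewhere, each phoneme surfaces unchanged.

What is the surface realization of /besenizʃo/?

/b/ — word-initial; rule 1 does not apply here → [b].
/e/ (between /b/ and /s/): rule 2 targets it, but not before a nasal consonant → unchanged [e].
/s/ (between /e/ and /e/) occurs between two vowels → [z] by rule 3.
/e/ — between /s/ and /n/, before a nasal consonant — surfaces as [ẽ] (rule 2).
/i/ — between /n/ and /z/; rule 2 does not apply here → [i].
/ʃ/ (between /z/ and /o/) is in the target of rule 3 but the environment (between two vowels) is not met → [ʃ].
/o/ — word-final; rule 2 does not apply here → [o].

[bezẽnizʃo]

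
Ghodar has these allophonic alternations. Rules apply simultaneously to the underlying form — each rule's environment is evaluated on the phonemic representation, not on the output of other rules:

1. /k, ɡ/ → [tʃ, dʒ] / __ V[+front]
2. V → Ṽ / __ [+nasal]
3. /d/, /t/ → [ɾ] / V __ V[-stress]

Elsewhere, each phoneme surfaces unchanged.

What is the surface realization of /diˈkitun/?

[diˈtʃiɾũn]

/d/ (word-initial) fails the environment for rule 3, so it stays [d].
/i/ (between /d/ and /k/) is in the target of rule 2 but the environment (before a nasal consonant) is not met → [i].
Rule 1 applies to /k/ (between /i/ and /i/: before a front vowel) → [tʃ].
/i/ (between /k/ and /t/) is in the target of rule 2 but the environment (before a nasal consonant) is not met → [i].
/t/ — between /i/ and /u/, between a vowel and a following unstressed vowel — surfaces as [ɾ] (rule 3).
/u/ (between /t/ and /n/) occurs before a nasal consonant → [ũ] by rule 2.
/n/ (word-final): no rule targets it → [n].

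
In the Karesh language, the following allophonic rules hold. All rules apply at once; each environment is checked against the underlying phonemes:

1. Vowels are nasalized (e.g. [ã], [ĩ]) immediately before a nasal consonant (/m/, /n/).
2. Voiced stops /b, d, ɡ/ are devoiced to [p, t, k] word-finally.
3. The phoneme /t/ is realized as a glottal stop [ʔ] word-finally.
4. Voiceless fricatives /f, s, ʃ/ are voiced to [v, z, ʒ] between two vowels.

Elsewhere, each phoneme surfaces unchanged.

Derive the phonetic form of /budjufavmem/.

/b/ (word-initial) is in the target of rule 2 but the environment (word-finally) is not met → [b].
/u/ (between /b/ and /d/) is in the target of rule 1 but the environment (before a nasal consonant) is not met → [u].
/d/ — between /u/ and /j/; rule 2 does not apply here → [d].
/u/ (between /j/ and /f/) is in the target of rule 1 but the environment (before a nasal consonant) is not met → [u].
Rule 4 applies to /f/ (between /u/ and /a/: between two vowels) → [v].
/a/ (between /f/ and /v/): rule 1 targets it, but not before a nasal consonant → unchanged [a].
/e/ meets the environment for rule 1 (before a nasal consonant) → [ẽ].

[budjuvavmẽm]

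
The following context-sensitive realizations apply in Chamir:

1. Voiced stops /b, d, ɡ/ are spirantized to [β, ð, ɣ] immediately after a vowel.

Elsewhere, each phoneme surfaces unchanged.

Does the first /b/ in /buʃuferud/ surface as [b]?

Yes

/b/ (word-initial) fails the environment for rule 1, so it stays [b].
The actual realization is [b], which matches [b].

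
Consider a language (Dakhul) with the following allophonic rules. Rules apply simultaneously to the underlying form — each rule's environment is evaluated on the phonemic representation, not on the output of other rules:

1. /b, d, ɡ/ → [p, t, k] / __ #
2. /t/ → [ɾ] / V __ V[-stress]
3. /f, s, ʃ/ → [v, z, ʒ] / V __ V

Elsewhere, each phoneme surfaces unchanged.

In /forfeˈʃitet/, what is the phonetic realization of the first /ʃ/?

/ʃ/ — between /e/ and /i/, between two vowels — surfaces as [ʒ] (rule 3).

[ʒ]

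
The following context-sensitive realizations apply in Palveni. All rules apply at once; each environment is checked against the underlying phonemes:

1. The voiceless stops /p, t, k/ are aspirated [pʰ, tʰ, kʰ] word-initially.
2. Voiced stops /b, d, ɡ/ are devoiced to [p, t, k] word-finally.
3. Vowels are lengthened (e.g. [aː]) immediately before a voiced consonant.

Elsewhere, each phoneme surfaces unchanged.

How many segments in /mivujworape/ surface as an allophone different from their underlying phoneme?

3

Segments that undergo a rule: /i/ → [iː] (rule 3); /u/ → [uː] (rule 3); /o/ → [oː] (rule 3).
All other segments surface unchanged.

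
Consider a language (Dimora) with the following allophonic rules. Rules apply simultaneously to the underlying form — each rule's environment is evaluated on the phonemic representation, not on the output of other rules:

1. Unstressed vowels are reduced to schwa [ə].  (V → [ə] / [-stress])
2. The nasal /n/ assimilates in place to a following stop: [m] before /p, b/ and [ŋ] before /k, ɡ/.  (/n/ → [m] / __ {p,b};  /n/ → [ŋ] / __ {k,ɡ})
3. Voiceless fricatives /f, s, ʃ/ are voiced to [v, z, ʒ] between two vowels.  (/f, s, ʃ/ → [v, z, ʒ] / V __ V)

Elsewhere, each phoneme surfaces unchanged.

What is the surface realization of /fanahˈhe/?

[fənəhˈhe]

/f/ (word-initial) fails the environment for rule 3, so it stays [f].
/a/ meets the environment for rule 1 (in an unstressed syllable) → [ə].
/n/ (between /a/ and /a/) is in the target of rule 2 but the environment (before a labial or velar stop) is not met → [n].
/a/ meets the environment for rule 1 (in an unstressed syllable) → [ə].
/h/ — not in any rule's target class → [h].
/h/ (between /h/ and /e/): no rule targets it → [h].
/e/ (word-final) fails the environment for rule 1, so it stays [e].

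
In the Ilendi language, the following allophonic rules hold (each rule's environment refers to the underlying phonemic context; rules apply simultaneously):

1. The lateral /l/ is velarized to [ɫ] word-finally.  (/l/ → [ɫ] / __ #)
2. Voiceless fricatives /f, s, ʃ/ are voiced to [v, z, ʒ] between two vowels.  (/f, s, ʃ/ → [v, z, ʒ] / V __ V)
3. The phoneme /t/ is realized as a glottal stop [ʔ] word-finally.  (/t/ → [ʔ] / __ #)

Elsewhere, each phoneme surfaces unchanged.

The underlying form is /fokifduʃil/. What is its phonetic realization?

/f/ (word-initial): rule 2 targets it, but not between two vowels → unchanged [f].
/o/ — not in any rule's target class → [o].
/k/ (between /o/ and /i/) is unaffected → [k].
/i/ — not in any rule's target class → [i].
/f/ — between /i/ and /d/; rule 2 does not apply here → [f].
/d/ (between /f/ and /u/): no rule targets it → [d].
/u/ stays [u].
/ʃ/ — between /u/ and /i/, between two vowels — surfaces as [ʒ] (rule 2).
/i/ — not in any rule's target class → [i].
Rule 1 applies to /l/ (word-final: word-finally) → [ɫ].

[fokifduʒiɫ]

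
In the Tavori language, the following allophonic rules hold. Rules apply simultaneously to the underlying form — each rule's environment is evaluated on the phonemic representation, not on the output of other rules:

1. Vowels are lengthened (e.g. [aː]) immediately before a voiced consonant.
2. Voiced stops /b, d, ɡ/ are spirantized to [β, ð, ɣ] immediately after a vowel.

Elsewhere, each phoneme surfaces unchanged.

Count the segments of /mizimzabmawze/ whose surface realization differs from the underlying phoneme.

5

Segments that undergo a rule: /i/ → [iː] (rule 1); /i/ → [iː] (rule 1); /a/ → [aː] (rule 1); /b/ → [β] (rule 2); /a/ → [aː] (rule 1).
All other segments surface unchanged.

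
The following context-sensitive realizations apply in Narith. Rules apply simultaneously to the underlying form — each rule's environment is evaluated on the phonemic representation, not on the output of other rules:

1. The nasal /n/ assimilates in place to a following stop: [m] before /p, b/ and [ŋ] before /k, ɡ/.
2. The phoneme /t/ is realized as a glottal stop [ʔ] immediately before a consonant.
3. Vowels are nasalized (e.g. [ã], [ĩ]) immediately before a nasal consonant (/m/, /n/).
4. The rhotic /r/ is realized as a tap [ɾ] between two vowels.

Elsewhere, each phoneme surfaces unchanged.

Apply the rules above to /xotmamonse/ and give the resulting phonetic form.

/x/ (word-initial): no rule targets it → [x].
/o/ (between /x/ and /t/) fails the environment for rule 3, so it stays [o].
/t/ meets the environment for rule 2 (immediately before a consonant) → [ʔ].
/m/ stays [m].
/a/ — between /m/ and /m/, before a nasal consonant — surfaces as [ã] (rule 3).
/m/ — not in any rule's target class → [m].
/o/ (between /m/ and /n/): before a nasal consonant, so rule 3 applies → [õ].
/n/ (between /o/ and /s/) fails the environment for rule 1, so it stays [n].
/s/ (between /n/ and /e/) is unaffected → [s].
/e/ — word-final; rule 3 does not apply here → [e].

[xoʔmãmõnse]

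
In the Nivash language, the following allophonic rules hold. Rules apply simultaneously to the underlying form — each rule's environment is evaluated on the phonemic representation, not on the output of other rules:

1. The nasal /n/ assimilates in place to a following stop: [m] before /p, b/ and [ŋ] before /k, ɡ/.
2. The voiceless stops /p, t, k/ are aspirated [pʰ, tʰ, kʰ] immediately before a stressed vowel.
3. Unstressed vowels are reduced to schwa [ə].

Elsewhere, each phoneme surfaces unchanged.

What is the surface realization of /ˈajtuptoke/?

[ˈajtəptəkə]

/a/ (word-initial): rule 3 targets it, but not in an unstressed syllable → unchanged [a].
/j/ — not in any rule's target class → [j].
/t/ (between /j/ and /u/) fails the environment for rule 2, so it stays [t].
/u/ (between /t/ and /p/): in an unstressed syllable, so rule 3 applies → [ə].
/p/ (between /u/ and /t/): rule 2 targets it, but not immediately before a stressed vowel → unchanged [p].
/t/ (between /p/ and /o/): rule 2 targets it, but not immediately before a stressed vowel → unchanged [t].
Rule 3 applies to /o/ (between /t/ and /k/: in an unstressed syllable) → [ə].
/k/ (between /o/ and /e/): rule 2 targets it, but not immediately before a stressed vowel → unchanged [k].
Rule 3 applies to /e/ (word-final: in an unstressed syllable) → [ə].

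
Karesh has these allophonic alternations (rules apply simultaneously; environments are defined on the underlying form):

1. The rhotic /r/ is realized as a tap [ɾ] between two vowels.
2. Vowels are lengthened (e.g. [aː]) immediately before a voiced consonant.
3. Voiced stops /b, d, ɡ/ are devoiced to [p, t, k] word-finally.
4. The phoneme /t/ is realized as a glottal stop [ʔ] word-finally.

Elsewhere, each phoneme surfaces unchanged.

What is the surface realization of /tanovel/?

/t/ — word-initial; rule 4 does not apply here → [t].
/a/ (between /t/ and /n/) occurs before a voiced consonant → [aː] by rule 2.
/n/ stays [n].
/o/ meets the environment for rule 2 (before a voiced consonant) → [oː].
/v/ stays [v].
/e/ meets the environment for rule 2 (before a voiced consonant) → [eː].
/l/ (word-final) is unaffected → [l].

[taːnoːveːl]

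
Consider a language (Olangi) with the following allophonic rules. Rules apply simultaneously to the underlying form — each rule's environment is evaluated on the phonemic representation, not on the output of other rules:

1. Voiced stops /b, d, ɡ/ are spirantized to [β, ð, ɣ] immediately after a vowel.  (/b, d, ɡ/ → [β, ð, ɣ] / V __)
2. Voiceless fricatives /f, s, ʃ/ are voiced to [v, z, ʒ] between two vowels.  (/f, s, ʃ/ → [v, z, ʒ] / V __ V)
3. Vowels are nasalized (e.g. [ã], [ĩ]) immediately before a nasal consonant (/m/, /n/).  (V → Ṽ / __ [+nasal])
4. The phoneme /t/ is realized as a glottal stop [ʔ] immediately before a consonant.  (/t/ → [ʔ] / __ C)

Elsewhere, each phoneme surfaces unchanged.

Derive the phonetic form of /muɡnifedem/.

[muɣniveðẽm]

/u/ (between /m/ and /ɡ/) is in the target of rule 3 but the environment (before a nasal consonant) is not met → [u].
/ɡ/ — between /u/ and /n/, immediately after a vowel — surfaces as [ɣ] (rule 1).
/i/ (between /n/ and /f/) is in the target of rule 3 but the environment (before a nasal consonant) is not met → [i].
/f/ meets the environment for rule 2 (between two vowels) → [v].
/e/ (between /f/ and /d/): rule 3 targets it, but not before a nasal consonant → unchanged [e].
/d/ (between /e/ and /e/) occurs immediately after a vowel → [ð] by rule 1.
/e/ — between /d/ and /m/, before a nasal consonant — surfaces as [ẽ] (rule 3).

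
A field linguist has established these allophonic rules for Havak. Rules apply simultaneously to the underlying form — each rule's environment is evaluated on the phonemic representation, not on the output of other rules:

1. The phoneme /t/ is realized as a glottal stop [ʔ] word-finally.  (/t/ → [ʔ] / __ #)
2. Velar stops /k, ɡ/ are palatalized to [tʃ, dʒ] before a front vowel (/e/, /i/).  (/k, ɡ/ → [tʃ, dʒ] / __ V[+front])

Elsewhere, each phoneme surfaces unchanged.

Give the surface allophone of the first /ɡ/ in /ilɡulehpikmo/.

/ɡ/ — between /l/ and /u/; rule 2 does not apply here → [ɡ].

[ɡ]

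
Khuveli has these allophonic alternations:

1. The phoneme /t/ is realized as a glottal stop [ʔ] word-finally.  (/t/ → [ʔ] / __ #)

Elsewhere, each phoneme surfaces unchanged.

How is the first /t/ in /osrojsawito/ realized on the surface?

/t/ (between /i/ and /o/): rule 1 targets it, but not word-finally → unchanged [t].

[t]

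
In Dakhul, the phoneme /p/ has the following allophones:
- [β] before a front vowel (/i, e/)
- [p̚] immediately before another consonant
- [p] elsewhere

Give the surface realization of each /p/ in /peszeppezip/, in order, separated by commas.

[β], [p̚], [β], [p]

Occurrence 1 (position 1): before a front vowel (/i, e/) → [β].
Occurrence 2 (position 6): immediately before another consonant → [p̚].
Occurrence 3 (position 7): before a front vowel (/i, e/) → [β].
Occurrence 4 (position 11): no conditioning environment matches → elsewhere allophone [p].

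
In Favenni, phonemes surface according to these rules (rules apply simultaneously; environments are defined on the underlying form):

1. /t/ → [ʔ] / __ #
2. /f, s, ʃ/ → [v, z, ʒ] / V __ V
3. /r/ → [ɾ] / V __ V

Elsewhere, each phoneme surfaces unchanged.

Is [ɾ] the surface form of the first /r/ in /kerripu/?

No

/r/ — between /e/ and /r/; rule 3 does not apply here → [r].
The actual realization is [r], not [ɾ].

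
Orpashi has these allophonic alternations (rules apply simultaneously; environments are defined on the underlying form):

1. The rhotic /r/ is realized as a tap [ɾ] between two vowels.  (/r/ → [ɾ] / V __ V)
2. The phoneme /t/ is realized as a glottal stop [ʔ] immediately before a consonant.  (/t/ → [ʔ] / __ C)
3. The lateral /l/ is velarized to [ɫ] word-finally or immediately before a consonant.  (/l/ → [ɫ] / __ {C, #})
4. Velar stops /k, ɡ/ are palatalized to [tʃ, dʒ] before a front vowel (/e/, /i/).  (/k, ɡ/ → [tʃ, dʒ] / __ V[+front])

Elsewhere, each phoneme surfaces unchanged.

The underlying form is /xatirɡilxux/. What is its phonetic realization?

[xatirdʒiɫxux]

/t/ (between /a/ and /i/) fails the environment for rule 2, so it stays [t].
/r/ (between /i/ and /ɡ/) is in the target of rule 1 but the environment (between two vowels) is not met → [r].
/ɡ/ — between /r/ and /i/, before a front vowel — surfaces as [dʒ] (rule 4).
/l/ (between /i/ and /x/): word-finally or immediately before a consonant, so rule 3 applies → [ɫ].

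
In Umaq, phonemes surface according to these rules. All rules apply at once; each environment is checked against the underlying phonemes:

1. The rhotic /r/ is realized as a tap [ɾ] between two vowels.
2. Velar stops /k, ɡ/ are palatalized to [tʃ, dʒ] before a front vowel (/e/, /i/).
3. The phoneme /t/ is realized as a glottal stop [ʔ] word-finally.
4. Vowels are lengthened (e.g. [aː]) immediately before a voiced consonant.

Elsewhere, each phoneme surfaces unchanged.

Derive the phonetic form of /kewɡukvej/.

[tʃeːwɡukveːj]

/k/ — word-initial, before a front vowel — surfaces as [tʃ] (rule 2).
/e/ — between /k/ and /w/, before a voiced consonant — surfaces as [eː] (rule 4).
/w/ (between /e/ and /ɡ/): no rule targets it → [w].
/ɡ/ (between /w/ and /u/): rule 2 targets it, but not before a front vowel → unchanged [ɡ].
/u/ (between /ɡ/ and /k/) is in the target of rule 4 but the environment (before a voiced consonant) is not met → [u].
/k/ (between /u/ and /v/): rule 2 targets it, but not before a front vowel → unchanged [k].
/v/ — not in any rule's target class → [v].
Rule 4 applies to /e/ (between /v/ and /j/: before a voiced consonant) → [eː].
/j/ — not in any rule's target class → [j].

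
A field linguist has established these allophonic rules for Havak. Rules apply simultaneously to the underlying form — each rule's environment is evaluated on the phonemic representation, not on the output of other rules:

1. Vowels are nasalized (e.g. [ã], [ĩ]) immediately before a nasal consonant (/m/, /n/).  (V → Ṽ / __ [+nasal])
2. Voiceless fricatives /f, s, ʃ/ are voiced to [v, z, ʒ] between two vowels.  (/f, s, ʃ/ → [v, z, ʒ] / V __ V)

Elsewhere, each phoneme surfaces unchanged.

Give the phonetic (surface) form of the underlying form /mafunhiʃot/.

/a/ — between /m/ and /f/; rule 1 does not apply here → [a].
/f/ meets the environment for rule 2 (between two vowels) → [v].
/u/ — between /f/ and /n/, before a nasal consonant — surfaces as [ũ] (rule 1).
/i/ — between /h/ and /ʃ/; rule 1 does not apply here → [i].
/ʃ/ — between /i/ and /o/, between two vowels — surfaces as [ʒ] (rule 2).
/o/ (between /ʃ/ and /t/) fails the environment for rule 1, so it stays [o].

[mavũnhiʒot]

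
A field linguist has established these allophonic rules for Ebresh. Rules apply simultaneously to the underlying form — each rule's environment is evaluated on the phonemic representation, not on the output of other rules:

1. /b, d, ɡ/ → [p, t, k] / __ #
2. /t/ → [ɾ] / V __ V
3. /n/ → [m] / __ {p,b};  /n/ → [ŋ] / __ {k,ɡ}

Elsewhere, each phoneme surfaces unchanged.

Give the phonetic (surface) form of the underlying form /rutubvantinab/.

[ruɾubvantinap]

/r/ — not in any rule's target class → [r].
/u/ (between /r/ and /t/) is unaffected → [u].
/t/ (between /u/ and /u/): between two vowels, so rule 2 applies → [ɾ].
/u/ (between /t/ and /b/) is unaffected → [u].
/b/ (between /u/ and /v/) is in the target of rule 1 but the environment (word-finally) is not met → [b].
/v/ stays [v].
/a/ (between /v/ and /n/): no rule targets it → [a].
/n/ (between /a/ and /t/): rule 3 targets it, but not before a labial or velar stop → unchanged [n].
/t/ (between /n/ and /i/) is in the target of rule 2 but the environment (between two vowels) is not met → [t].
/i/ — not in any rule's target class → [i].
/n/ (between /i/ and /a/) is in the target of rule 3 but the environment (before a labial or velar stop) is not met → [n].
/a/ (between /n/ and /b/) is unaffected → [a].
/b/ (word-final) occurs word-finally → [p] by rule 1.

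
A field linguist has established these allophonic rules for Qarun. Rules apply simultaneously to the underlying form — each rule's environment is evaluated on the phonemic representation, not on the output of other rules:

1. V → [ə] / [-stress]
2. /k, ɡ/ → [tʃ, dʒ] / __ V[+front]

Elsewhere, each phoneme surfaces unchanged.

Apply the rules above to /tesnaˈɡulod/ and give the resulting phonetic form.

[təsnəˈɡuləd]

/e/ — between /t/ and /s/, in an unstressed syllable — surfaces as [ə] (rule 1).
/a/ meets the environment for rule 1 (in an unstressed syllable) → [ə].
/ɡ/ (between /a/ and /u/) is in the target of rule 2 but the environment (before a front vowel) is not met → [ɡ].
/u/ (between /ɡ/ and /l/) fails the environment for rule 1, so it stays [u].
/o/ (between /l/ and /d/) occurs in an unstressed syllable → [ə] by rule 1.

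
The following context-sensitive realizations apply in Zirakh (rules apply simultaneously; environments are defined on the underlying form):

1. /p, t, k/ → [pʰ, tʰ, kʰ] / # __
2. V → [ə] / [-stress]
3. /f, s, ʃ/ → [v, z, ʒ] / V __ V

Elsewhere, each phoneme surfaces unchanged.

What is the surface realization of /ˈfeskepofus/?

[ˈfeskəpəvəs]

/f/ (word-initial) fails the environment for rule 3, so it stays [f].
/e/ (between /f/ and /s/) is in the target of rule 2 but the environment (in an unstressed syllable) is not met → [e].
/s/ (between /e/ and /k/): rule 3 targets it, but not between two vowels → unchanged [s].
/k/ (between /s/ and /e/): rule 1 targets it, but not word-initially → unchanged [k].
/e/ meets the environment for rule 2 (in an unstressed syllable) → [ə].
/p/ (between /e/ and /o/) fails the environment for rule 1, so it stays [p].
/o/ meets the environment for rule 2 (in an unstressed syllable) → [ə].
Rule 3 applies to /f/ (between /o/ and /u/: between two vowels) → [v].
Rule 2 applies to /u/ (between /f/ and /s/: in an unstressed syllable) → [ə].
/s/ (word-final): rule 3 targets it, but not between two vowels → unchanged [s].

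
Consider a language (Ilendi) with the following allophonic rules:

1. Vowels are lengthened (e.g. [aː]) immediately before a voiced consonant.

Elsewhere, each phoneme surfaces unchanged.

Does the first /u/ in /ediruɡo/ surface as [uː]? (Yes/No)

Rule 1 applies to /u/ (between /r/ and /ɡ/: before a voiced consonant) → [uː].
The actual realization is [uː], which matches [uː].

Yes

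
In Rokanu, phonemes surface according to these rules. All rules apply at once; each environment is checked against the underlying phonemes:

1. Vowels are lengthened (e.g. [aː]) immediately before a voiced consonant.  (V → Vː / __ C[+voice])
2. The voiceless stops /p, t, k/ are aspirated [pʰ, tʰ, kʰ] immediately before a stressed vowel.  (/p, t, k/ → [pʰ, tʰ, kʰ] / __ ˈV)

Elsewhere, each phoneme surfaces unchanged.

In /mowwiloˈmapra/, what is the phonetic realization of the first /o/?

/o/ (between /m/ and /w/): before a voiced consonant, so rule 1 applies → [oː].

[oː]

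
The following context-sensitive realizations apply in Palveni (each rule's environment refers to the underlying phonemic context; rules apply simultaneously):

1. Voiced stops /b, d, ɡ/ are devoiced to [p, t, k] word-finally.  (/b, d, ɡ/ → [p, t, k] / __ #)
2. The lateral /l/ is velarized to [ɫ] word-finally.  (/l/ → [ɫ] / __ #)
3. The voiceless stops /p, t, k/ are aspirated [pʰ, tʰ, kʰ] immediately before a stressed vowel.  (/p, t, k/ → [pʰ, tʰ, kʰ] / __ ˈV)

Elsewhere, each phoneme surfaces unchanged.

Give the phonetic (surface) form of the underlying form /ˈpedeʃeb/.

/p/ (word-initial) occurs immediately before a stressed vowel → [pʰ] by rule 3.
/d/ (between /e/ and /e/) is in the target of rule 1 but the environment (word-finally) is not met → [d].
/b/ (word-final): word-finally, so rule 1 applies → [p].

[ˈpʰedeʃep]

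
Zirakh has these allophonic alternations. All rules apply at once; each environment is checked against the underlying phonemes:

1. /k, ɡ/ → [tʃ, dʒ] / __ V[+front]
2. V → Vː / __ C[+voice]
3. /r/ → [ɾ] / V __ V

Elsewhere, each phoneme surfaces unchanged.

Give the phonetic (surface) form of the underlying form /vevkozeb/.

[veːvkoːzeːb]

/e/ (between /v/ and /v/): before a voiced consonant, so rule 2 applies → [eː].
/k/ (between /v/ and /o/) fails the environment for rule 1, so it stays [k].
/o/ meets the environment for rule 2 (before a voiced consonant) → [oː].
/e/ — between /z/ and /b/, before a voiced consonant — surfaces as [eː] (rule 2).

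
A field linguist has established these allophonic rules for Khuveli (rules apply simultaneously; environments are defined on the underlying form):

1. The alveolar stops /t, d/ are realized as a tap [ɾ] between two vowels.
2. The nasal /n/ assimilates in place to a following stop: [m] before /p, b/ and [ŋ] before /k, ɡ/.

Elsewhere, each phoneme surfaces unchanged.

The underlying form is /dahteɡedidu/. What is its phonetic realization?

/d/ (word-initial) fails the environment for rule 1, so it stays [d].
/a/ stays [a].
/h/ (between /a/ and /t/) is unaffected → [h].
/t/ (between /h/ and /e/) fails the environment for rule 1, so it stays [t].
/e/ (between /t/ and /ɡ/): no rule targets it → [e].
/ɡ/ (between /e/ and /e/) is unaffected → [ɡ].
/e/ — not in any rule's target class → [e].
/d/ (between /e/ and /i/): between two vowels, so rule 1 applies → [ɾ].
/i/ (between /d/ and /d/) is unaffected → [i].
/d/ (between /i/ and /u/): between two vowels, so rule 1 applies → [ɾ].
/u/ stays [u].

[dahteɡeɾiɾu]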